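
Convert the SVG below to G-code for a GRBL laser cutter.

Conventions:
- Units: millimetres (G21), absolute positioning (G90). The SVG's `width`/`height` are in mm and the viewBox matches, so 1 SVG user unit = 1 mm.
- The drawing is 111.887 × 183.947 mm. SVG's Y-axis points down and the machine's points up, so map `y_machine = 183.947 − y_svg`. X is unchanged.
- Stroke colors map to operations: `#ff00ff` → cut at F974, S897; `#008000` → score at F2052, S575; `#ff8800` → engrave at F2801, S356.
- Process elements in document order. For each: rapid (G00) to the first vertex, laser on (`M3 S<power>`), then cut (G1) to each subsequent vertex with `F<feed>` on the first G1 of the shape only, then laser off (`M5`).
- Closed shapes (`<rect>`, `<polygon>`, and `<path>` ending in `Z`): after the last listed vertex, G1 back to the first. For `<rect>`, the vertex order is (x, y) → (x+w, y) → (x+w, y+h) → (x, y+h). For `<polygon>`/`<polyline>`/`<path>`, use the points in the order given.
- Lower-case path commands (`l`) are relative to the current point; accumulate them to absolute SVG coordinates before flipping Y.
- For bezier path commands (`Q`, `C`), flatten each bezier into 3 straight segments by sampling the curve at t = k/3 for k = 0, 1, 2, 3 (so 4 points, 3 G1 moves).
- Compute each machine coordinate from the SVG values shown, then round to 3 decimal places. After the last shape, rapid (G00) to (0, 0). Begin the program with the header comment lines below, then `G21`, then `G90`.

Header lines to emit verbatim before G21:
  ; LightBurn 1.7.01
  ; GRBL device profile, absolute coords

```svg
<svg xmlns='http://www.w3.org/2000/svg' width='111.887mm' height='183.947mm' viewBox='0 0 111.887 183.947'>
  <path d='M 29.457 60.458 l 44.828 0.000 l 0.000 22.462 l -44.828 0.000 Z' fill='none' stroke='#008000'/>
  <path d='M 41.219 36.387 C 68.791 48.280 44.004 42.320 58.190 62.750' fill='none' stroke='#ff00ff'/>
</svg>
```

; LightBurn 1.7.01
; GRBL device profile, absolute coords
G21
G90
G00 X29.457 Y123.489
M3 S575
G1 X74.285 Y123.489 F2052
G1 X74.285 Y101.027
G1 X29.457 Y101.027
G1 X29.457 Y123.489
M5
G00 X41.219 Y147.560
M3 S897
G1 X54.721 Y139.979 F974
G1 X53.612 Y134.469
G1 X58.190 Y121.197
M5
G00 X0.000 Y0.000

1 u = 1 mm; y_m = 183.947 − y.

[1] `<path>` rectangle, #008000→score S575 F2052: (29.457,123.489) → (74.285,123.489) → (74.285,101.027) → (29.457,101.027) → (29.457,123.489) (closed)

[2] `<path>` cubic bezier, #ff00ff→cut S897 F974: (41.219,147.560) → (54.721,139.979) → (53.612,134.469) → (58.190,121.197)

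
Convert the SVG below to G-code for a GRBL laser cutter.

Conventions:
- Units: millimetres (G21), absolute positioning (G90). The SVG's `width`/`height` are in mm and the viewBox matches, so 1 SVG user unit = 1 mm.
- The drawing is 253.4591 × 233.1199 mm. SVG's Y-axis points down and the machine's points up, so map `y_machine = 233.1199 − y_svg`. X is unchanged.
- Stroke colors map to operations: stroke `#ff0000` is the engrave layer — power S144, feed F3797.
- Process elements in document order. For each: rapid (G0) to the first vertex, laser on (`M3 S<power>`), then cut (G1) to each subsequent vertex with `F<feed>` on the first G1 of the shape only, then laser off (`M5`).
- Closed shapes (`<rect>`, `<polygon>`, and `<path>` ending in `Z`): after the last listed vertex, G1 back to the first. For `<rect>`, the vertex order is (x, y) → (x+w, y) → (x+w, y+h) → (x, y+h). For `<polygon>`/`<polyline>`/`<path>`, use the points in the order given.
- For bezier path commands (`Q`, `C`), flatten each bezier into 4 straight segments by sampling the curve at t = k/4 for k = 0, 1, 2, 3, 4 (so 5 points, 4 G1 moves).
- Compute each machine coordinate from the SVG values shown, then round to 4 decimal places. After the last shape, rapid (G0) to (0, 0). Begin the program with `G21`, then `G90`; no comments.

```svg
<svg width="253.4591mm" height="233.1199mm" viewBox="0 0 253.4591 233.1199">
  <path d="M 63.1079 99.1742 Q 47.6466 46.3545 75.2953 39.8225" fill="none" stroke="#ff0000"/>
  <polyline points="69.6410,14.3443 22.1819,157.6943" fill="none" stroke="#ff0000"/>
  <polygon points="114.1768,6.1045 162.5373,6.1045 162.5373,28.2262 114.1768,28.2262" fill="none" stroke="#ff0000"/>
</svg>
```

G21
G90
G0 X63.1079 Y133.9457
M3 S144
G1 X58.0716 Y157.4626 F3797
G1 X58.4241 Y175.1935
G1 X64.1653 Y187.1384
G1 X75.2953 Y193.2974
M5
G0 X69.6410 Y218.7756
M3 S144
G1 X22.1819 Y75.4256 F3797
M5
G0 X114.1768 Y227.0154
M3 S144
G1 X162.5373 Y227.0154 F3797
G1 X162.5373 Y204.8937
G1 X114.1768 Y204.8937
G1 X114.1768 Y227.0154
M5
G0 X0.0000 Y0.0000

Since the viewBox matches the mm dimensions, user units are millimetres directly. The only transform is the Y-flip y_m = 233.1199 − y_svg.

Shape 1 is a quadratic bezier drawn with `<path>`. Its stroke #ff0000 means engrave at S144, F3797. After flipping Y the toolpath is (63.1079,133.9457) → (58.0716,157.4626) → (58.4241,175.1935) → (64.1653,187.1384) → (75.2953,193.2974).

Shape 2 is a line segment drawn with `<polyline>`. Its stroke #ff0000 means engrave at S144, F3797. After flipping Y the toolpath is (69.6410,218.7756) → (22.1819,75.4256).

Shape 3 is a rectangle drawn with `<polygon>`. Its stroke #ff0000 means engrave at S144, F3797. After flipping Y the toolpath is (114.1768,227.0154) → (162.5373,227.0154) → (162.5373,204.8937) → (114.1768,204.8937) → (114.1768,227.0154), returning to the start.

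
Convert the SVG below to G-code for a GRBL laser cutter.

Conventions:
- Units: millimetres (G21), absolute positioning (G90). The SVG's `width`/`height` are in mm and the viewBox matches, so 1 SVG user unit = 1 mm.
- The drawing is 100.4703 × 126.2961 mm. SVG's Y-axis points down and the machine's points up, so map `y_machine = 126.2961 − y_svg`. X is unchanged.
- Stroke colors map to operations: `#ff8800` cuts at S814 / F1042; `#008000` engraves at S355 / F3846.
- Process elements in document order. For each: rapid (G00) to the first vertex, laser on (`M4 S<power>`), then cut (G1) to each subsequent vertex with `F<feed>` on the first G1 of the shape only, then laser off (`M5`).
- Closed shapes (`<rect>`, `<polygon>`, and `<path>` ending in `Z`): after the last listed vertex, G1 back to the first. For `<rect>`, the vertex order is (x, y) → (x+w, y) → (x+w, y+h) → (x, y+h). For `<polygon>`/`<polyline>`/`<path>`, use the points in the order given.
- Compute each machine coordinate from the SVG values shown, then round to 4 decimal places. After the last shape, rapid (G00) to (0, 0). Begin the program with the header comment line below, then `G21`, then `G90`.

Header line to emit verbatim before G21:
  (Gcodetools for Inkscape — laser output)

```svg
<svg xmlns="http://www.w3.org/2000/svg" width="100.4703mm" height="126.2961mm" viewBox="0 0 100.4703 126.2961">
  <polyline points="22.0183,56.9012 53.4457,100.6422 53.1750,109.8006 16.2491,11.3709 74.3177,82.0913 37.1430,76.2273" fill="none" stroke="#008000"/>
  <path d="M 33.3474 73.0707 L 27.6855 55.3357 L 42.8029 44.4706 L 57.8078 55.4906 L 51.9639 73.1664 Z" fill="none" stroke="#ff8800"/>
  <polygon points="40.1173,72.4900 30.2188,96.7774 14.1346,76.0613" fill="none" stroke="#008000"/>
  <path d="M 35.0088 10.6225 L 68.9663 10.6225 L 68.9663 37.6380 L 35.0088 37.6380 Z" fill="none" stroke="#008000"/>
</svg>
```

(Gcodetools for Inkscape — laser output)
G21
G90
G00 X22.0183 Y69.3949
M4 S355
G1 X53.4457 Y25.6539 F3846
G1 X53.1750 Y16.4955
G1 X16.2491 Y114.9252
G1 X74.3177 Y44.2048
G1 X37.1430 Y50.0688
M5
G00 X33.3474 Y53.2254
M4 S814
G1 X27.6855 Y70.9604 F1042
G1 X42.8029 Y81.8255
G1 X57.8078 Y70.8055
G1 X51.9639 Y53.1297
G1 X33.3474 Y53.2254
M5
G00 X40.1173 Y53.8061
M4 S355
G1 X30.2188 Y29.5187 F3846
G1 X14.1346 Y50.2348
G1 X40.1173 Y53.8061
M5
G00 X35.0088 Y115.6736
M4 S355
G1 X68.9663 Y115.6736 F3846
G1 X68.9663 Y88.6581
G1 X35.0088 Y88.6581
G1 X35.0088 Y115.6736
M5
G00 X0.0000 Y0.0000

Since the viewBox matches the mm dimensions, user units are millimetres directly. The only transform is the Y-flip y_m = 126.2961 − y_svg.

Shape 1 is a open polyline drawn with `<polyline>`. Its stroke #008000 means engrave at S355, F3846. After flipping Y the toolpath is (22.0183,69.3949) → (53.4457,25.6539) → (53.1750,16.4955) → (16.2491,114.9252) → (74.3177,44.2048) → (37.1430,50.0688).

Shape 2 is a regular polygon drawn with `<path>`. Its stroke #ff8800 means cut at S814, F1042. After flipping Y the toolpath is (33.3474,53.2254) → (27.6855,70.9604) → (42.8029,81.8255) → (57.8078,70.8055) → (51.9639,53.1297) → (33.3474,53.2254), returning to the start.

Shape 3 is a regular polygon drawn with `<polygon>`. Its stroke #008000 means engrave at S355, F3846. After flipping Y the toolpath is (40.1173,53.8061) → (30.2188,29.5187) → (14.1346,50.2348) → (40.1173,53.8061), returning to the start.

Shape 4 is a rectangle drawn with `<path>`. Its stroke #008000 means engrave at S355, F3846. After flipping Y the toolpath is (35.0088,115.6736) → (68.9663,115.6736) → (68.9663,88.6581) → (35.0088,88.6581) → (35.0088,115.6736), returning to the start.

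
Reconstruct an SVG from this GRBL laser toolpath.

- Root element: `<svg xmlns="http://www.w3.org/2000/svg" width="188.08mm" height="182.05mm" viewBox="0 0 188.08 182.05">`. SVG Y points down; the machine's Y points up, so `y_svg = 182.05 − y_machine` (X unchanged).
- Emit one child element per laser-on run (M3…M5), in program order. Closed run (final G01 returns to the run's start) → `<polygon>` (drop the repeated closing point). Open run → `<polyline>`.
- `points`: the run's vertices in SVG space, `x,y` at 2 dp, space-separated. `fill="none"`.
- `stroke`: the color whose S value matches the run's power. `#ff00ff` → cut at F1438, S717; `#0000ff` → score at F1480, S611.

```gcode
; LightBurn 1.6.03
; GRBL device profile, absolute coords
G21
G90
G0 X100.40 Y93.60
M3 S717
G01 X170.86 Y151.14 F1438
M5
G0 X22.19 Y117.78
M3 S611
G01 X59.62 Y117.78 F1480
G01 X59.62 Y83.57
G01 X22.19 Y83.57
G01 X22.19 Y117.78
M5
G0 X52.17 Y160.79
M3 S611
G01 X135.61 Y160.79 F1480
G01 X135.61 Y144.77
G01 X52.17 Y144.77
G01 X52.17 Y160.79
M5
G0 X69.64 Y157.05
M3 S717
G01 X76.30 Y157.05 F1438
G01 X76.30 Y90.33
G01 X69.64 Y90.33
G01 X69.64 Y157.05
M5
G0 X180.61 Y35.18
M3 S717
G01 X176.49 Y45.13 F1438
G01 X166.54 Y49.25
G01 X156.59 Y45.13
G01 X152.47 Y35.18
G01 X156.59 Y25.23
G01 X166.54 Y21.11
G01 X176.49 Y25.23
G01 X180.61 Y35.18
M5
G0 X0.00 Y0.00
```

Each laser-on run becomes one SVG element. Flip Y back into SVG space with y_svg = 182.05 − y_machine.

Run 1: S717 ⇒ cut layer `#ff00ff`. The run is open, so emit a `<polyline>` with points (Y-flipped): 100.40,88.45 170.86,30.91.

Run 2: power S611 maps to stroke `#0000ff` (score). The run returns to its start, so emit a `<polygon>` with points (Y-flipped): 22.19,64.27 59.62,64.27 59.62,98.48 22.19,98.48.

Run 3: power S611 maps to stroke `#0000ff` (score). The run returns to its start, so emit a `<polygon>` with points (Y-flipped): 52.17,21.26 135.61,21.26 135.61,37.28 52.17,37.28.

Run 4: the run's S717 means `#ff00ff` (cut). The run returns to its start, so emit a `<polygon>` with points (Y-flipped): 69.64,25.00 76.30,25.00 76.30,91.72 69.64,91.72.

Run 5: power S717 maps to stroke `#ff00ff` (cut). The run returns to its start, so emit a `<polygon>` with points (Y-flipped): 180.61,146.87 176.49,136.92 166.54,132.80 156.59,136.92 152.47,146.87 156.59,156.82 166.54,160.94 176.49,156.82.

<svg xmlns="http://www.w3.org/2000/svg" width="188.08mm" height="182.05mm" viewBox="0 0 188.08 182.05">
  <polyline points="100.40,88.45 170.86,30.91" fill="none" stroke="#ff00ff"/>
  <polygon points="22.19,64.27 59.62,64.27 59.62,98.48 22.19,98.48" fill="none" stroke="#0000ff"/>
  <polygon points="52.17,21.26 135.61,21.26 135.61,37.28 52.17,37.28" fill="none" stroke="#0000ff"/>
  <polygon points="69.64,25.00 76.30,25.00 76.30,91.72 69.64,91.72" fill="none" stroke="#ff00ff"/>
  <polygon points="180.61,146.87 176.49,136.92 166.54,132.80 156.59,136.92 152.47,146.87 156.59,156.82 166.54,160.94 176.49,156.82" fill="none" stroke="#ff00ff"/>
</svg>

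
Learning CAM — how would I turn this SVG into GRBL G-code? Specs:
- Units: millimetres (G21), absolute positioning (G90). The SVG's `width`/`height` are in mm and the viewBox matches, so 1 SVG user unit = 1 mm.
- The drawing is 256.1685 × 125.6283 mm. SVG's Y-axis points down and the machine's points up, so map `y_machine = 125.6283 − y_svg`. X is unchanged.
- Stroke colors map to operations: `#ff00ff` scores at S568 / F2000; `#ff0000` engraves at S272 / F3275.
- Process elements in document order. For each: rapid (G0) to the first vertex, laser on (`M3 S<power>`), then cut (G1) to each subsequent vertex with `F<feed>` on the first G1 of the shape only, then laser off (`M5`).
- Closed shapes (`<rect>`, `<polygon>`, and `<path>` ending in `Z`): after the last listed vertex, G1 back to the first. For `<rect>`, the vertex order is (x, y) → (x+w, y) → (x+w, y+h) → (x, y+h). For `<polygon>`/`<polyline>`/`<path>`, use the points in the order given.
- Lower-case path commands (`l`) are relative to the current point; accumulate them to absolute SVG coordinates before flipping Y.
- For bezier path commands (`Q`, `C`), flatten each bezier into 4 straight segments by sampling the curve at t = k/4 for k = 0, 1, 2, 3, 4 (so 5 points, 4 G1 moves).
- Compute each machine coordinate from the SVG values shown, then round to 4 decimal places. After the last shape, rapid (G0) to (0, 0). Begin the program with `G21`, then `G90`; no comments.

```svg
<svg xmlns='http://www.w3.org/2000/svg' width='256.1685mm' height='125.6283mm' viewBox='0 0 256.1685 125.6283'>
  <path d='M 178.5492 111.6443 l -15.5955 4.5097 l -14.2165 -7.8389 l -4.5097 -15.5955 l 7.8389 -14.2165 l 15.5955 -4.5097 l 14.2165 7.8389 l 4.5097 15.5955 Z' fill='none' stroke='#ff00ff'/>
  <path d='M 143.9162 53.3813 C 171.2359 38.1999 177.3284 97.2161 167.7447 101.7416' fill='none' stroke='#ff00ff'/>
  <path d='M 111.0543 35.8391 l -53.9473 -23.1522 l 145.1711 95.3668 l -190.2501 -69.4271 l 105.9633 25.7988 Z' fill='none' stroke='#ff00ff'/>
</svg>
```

G21
G90
G0 X178.5492 Y13.9840
M3 S568
G1 X162.9537 Y9.4743 F2000
G1 X148.7372 Y17.3132
G1 X144.2275 Y32.9087
G1 X152.0664 Y47.1252
G1 X167.6619 Y51.6349
G1 X181.8784 Y43.7960
G1 X186.3881 Y28.2005
G1 X178.5492 Y13.9840
M5
G0 X143.9162 Y72.2470
M3 S568
G1 X160.5126 Y71.7318 F2000
G1 X169.6692 Y55.4569
G1 X171.9065 Y35.4871
G1 X167.7447 Y23.8867
M5
G0 X111.0543 Y89.7892
M3 S568
G1 X57.1070 Y112.9414 F2000
G1 X202.2781 Y17.5746
G1 X12.0280 Y87.0017
G1 X117.9913 Y61.2029
G1 X111.0543 Y89.7892
M5
G0 X0.0000 Y0.0000

viewBox `0 0 256.1685 125.6283` with mm width/height → 1 unit = 1 mm. Flip: y_m = 125.6283 − y_svg.

**Shape 1** — `<path>` regular polygon, stroke `#ff00ff` → score (S568, F2000). Machine vertices: (178.5492,13.9840) → (162.9537,9.4743) → (148.7372,17.3132) → (144.2275,32.9087) → (152.0664,47.1252) → (167.6619,51.6349) → (181.8784,43.7960) → (186.3881,28.2005) → (178.5492,13.9840). Closed: final G1 returns to the first vertex.

**Shape 2** — `<path>` cubic bezier, stroke `#ff00ff` → score (S568, F2000). Control points (SVG): P0=(143.9162,53.3813), P1=(171.2359,38.1999), P2=(177.3284,97.2161), P3=(167.7447,101.7416); sampled at t=k/4. Machine vertices: (143.9162,72.2470) → (160.5126,71.7318) → (169.6692,55.4569) → (171.9065,35.4871) → (167.7447,23.8867). Open path.

**Shape 3** — `<path>` closed polygon, stroke `#ff00ff` → score (S568, F2000). Machine vertices: (111.0543,89.7892) → (57.1070,112.9414) → (202.2781,17.5746) → (12.0280,87.0017) → (117.9913,61.2029) → (111.0543,89.7892). Closed: final G1 returns to the first vertex.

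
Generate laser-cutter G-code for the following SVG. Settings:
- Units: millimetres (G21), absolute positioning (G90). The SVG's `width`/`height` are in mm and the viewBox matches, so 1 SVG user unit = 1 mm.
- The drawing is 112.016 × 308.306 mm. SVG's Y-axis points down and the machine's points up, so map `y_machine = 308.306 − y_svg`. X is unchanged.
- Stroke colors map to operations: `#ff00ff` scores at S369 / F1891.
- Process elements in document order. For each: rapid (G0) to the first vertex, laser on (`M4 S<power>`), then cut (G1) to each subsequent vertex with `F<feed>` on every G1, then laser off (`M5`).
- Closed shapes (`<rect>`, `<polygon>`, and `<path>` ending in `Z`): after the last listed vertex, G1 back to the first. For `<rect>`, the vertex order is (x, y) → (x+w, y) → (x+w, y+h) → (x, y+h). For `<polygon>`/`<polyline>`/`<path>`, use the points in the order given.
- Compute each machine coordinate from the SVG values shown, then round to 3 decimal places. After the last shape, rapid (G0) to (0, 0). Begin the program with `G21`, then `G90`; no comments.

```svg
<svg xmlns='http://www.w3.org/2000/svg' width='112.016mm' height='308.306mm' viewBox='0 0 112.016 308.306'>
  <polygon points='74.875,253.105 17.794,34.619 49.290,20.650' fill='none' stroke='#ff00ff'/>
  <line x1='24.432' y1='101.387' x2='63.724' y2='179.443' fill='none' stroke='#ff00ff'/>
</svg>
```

viewBox `0 0 112.016 308.306` with mm width/height → 1 unit = 1 mm. Flip: y_m = 308.306 − y_svg.

**Shape 1** — `<polygon>` closed polygon, stroke `#ff00ff` → score (S369, F1891). Machine vertices: (74.875,55.201) → (17.794,273.687) → (49.290,287.656) → (74.875,55.201). Closed: final G1 returns to the first vertex.

**Shape 2** — `<line>` line segment, stroke `#ff00ff` → score (S369, F1891). Machine vertices: (24.432,206.919) → (63.724,128.863). Open path.

G21
G90
G0 X74.875 Y55.201
M4 S369
G1 X17.794 Y273.687 F1891
G1 X49.290 Y287.656 F1891
G1 X74.875 Y55.201 F1891
M5
G0 X24.432 Y206.919
M4 S369
G1 X63.724 Y128.863 F1891
M5
G0 X0.000 Y0.000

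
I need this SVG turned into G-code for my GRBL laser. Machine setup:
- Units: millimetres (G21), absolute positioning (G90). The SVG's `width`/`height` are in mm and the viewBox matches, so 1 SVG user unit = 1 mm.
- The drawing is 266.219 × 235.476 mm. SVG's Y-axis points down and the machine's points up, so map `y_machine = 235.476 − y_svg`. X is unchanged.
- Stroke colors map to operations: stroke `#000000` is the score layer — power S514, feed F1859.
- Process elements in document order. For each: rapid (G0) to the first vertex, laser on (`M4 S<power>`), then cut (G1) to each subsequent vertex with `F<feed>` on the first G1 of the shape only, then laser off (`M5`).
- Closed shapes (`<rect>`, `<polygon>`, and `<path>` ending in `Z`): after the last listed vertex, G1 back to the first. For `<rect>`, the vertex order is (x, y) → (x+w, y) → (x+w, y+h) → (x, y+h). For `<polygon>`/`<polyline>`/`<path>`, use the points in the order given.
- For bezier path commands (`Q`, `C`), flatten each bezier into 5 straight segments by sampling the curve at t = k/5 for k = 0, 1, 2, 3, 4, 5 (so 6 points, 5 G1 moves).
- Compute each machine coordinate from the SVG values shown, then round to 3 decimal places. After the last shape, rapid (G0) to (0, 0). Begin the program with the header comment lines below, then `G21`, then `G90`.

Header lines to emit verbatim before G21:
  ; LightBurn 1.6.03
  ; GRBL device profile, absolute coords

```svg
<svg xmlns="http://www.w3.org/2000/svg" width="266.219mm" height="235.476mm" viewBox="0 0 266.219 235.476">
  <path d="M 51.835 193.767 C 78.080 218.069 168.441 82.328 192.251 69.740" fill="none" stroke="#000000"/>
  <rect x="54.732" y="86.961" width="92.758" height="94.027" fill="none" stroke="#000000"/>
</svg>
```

; LightBurn 1.6.03
; GRBL device profile, absolute coords
G21
G90
G0 X51.835 Y41.709
M4 S514
G1 X74.231 Y44.067 F1859
G1 X105.742 Y71.243
G1 X140.097 Y109.642
G1 X171.024 Y145.670
G1 X192.251 Y165.736
M5
G0 X54.732 Y148.515
M4 S514
G1 X147.490 Y148.515 F1859
G1 X147.490 Y54.488
G1 X54.732 Y54.488
G1 X54.732 Y148.515
M5
G0 X0.000 Y0.000

viewBox `0 0 266.219 235.476` with mm width/height → 1 unit = 1 mm. Flip: y_m = 235.476 − y_svg.

**Shape 1** — `<path>` cubic bezier, stroke `#000000` → score (S514, F1859). Control points (SVG): P0=(51.835,193.767), P1=(78.080,218.069), P2=(168.441,82.328), P3=(192.251,69.740); sampled at t=k/5. Machine vertices: (51.835,41.709) → (74.231,44.067) → (105.742,71.243) → (140.097,109.642) → (171.024,145.670) → (192.251,165.736). Open path.

**Shape 2** — `<rect>` rectangle, stroke `#000000` → score (S514, F1859). Machine vertices: (54.732,148.515) → (147.490,148.515) → (147.490,54.488) → (54.732,54.488) → (54.732,148.515). Closed: final G1 returns to the first vertex.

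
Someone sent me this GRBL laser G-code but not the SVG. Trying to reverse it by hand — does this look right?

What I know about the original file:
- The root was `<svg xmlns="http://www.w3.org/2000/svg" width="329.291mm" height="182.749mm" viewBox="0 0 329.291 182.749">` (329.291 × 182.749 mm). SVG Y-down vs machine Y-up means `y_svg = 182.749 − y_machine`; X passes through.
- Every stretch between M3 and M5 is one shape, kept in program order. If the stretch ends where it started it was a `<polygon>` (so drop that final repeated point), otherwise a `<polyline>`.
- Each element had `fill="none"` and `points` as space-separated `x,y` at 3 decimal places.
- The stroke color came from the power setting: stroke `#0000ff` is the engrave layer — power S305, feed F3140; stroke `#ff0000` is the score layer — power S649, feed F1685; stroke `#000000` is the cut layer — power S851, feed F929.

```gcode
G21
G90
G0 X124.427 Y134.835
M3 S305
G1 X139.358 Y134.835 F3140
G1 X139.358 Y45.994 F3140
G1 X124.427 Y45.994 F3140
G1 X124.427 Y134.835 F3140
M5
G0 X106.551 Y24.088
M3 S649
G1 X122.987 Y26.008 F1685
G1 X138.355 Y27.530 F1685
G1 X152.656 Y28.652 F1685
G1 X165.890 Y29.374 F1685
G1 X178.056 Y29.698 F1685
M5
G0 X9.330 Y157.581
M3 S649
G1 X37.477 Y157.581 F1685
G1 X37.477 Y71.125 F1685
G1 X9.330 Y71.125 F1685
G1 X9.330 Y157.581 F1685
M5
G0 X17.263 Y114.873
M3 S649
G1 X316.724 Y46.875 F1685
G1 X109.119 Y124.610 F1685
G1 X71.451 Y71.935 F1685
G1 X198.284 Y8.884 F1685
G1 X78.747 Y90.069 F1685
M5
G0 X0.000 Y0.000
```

Each laser-on run becomes one SVG element. Flip Y back into SVG space with y_svg = 182.749 − y_machine.

Run 1: power S305 maps to stroke `#0000ff` (engrave). The run returns to its start, so emit a `<polygon>` with points (Y-flipped): 124.427,47.914 139.358,47.914 139.358,136.755 124.427,136.755.

Run 2: the run's S649 means `#ff0000` (score). The run is open, so emit a `<polyline>` with points (Y-flipped): 106.551,158.661 122.987,156.741 138.355,155.219 152.656,154.097 165.890,153.375 178.056,153.051.

Run 3: the run's S649 means `#ff0000` (score). The run returns to its start, so emit a `<polygon>` with points (Y-flipped): 9.330,25.168 37.477,25.168 37.477,111.624 9.330,111.624.

Run 4: S649 ⇒ score layer `#ff0000`. The run is open, so emit a `<polyline>` with points (Y-flipped): 17.263,67.876 316.724,135.874 109.119,58.139 71.451,110.814 198.284,173.865 78.747,92.680.

<svg xmlns="http://www.w3.org/2000/svg" width="329.291mm" height="182.749mm" viewBox="0 0 329.291 182.749">
  <polygon points="124.427,47.914 139.358,47.914 139.358,136.755 124.427,136.755" fill="none" stroke="#0000ff"/>
  <polyline points="106.551,158.661 122.987,156.741 138.355,155.219 152.656,154.097 165.890,153.375 178.056,153.051" fill="none" stroke="#ff0000"/>
  <polygon points="9.330,25.168 37.477,25.168 37.477,111.624 9.330,111.624" fill="none" stroke="#ff0000"/>
  <polyline points="17.263,67.876 316.724,135.874 109.119,58.139 71.451,110.814 198.284,173.865 78.747,92.680" fill="none" stroke="#ff0000"/>
</svg>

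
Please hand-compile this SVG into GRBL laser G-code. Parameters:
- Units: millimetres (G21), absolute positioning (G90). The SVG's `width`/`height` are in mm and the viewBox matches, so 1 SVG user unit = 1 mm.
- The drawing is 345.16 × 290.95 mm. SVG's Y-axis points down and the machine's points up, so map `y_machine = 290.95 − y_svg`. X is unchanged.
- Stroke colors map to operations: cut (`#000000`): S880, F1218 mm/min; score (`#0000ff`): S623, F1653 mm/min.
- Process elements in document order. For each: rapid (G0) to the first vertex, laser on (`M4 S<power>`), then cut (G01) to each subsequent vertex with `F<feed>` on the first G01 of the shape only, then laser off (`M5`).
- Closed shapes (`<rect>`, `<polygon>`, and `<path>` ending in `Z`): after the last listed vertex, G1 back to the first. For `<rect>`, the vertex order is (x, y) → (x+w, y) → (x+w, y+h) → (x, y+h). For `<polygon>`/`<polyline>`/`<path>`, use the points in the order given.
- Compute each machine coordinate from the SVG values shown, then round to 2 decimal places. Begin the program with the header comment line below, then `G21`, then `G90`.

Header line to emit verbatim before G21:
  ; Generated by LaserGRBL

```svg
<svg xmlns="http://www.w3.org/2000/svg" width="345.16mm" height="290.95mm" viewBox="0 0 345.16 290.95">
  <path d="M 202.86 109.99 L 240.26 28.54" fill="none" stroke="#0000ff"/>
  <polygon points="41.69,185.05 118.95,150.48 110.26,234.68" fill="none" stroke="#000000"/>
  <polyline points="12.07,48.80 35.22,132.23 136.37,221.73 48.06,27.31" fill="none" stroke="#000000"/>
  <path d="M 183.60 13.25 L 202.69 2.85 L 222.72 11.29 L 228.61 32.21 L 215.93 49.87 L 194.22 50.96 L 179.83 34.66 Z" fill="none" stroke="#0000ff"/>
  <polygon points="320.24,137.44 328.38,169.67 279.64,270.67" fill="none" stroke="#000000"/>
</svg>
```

1 u = 1 mm; y_m = 290.95 − y.

[1] `<path>` line segment, #0000ff→score S623 F1653: (202.86,180.96) → (240.26,262.41)

[2] `<polygon>` regular polygon, #000000→cut S880 F1218: (41.69,105.90) → (118.95,140.47) → (110.26,56.27) → (41.69,105.90) (closed)

[3] `<polyline>` open polyline, #000000→cut S880 F1218: (12.07,242.15) → (35.22,158.72) → (136.37,69.22) → (48.06,263.64)

[4] `<path>` regular polygon, #0000ff→score S623 F1653: (183.60,277.70) → (202.69,288.10) → (222.72,279.66) → (228.61,258.74) → (215.93,241.08) → (194.22,239.99) → (179.83,256.29) → (183.60,277.70) (closed)

[5] `<polygon>` closed polygon, #000000→cut S880 F1218: (320.24,153.51) → (328.38,121.28) → (279.64,20.28) → (320.24,153.51) (closed)

; Generated by LaserGRBL
G21
G90
G0 X202.86 Y180.96
M4 S623
G01 X240.26 Y262.41 F1653
M5
G0 X41.69 Y105.90
M4 S880
G01 X118.95 Y140.47 F1218
G01 X110.26 Y56.27
G01 X41.69 Y105.90
M5
G0 X12.07 Y242.15
M4 S880
G01 X35.22 Y158.72 F1218
G01 X136.37 Y69.22
G01 X48.06 Y263.64
M5
G0 X183.60 Y277.70
M4 S623
G01 X202.69 Y288.10 F1653
G01 X222.72 Y279.66
G01 X228.61 Y258.74
G01 X215.93 Y241.08
G01 X194.22 Y239.99
G01 X179.83 Y256.29
G01 X183.60 Y277.70
M5
G0 X320.24 Y153.51
M4 S880
G01 X328.38 Y121.28 F1218
G01 X279.64 Y20.28
G01 X320.24 Y153.51
M5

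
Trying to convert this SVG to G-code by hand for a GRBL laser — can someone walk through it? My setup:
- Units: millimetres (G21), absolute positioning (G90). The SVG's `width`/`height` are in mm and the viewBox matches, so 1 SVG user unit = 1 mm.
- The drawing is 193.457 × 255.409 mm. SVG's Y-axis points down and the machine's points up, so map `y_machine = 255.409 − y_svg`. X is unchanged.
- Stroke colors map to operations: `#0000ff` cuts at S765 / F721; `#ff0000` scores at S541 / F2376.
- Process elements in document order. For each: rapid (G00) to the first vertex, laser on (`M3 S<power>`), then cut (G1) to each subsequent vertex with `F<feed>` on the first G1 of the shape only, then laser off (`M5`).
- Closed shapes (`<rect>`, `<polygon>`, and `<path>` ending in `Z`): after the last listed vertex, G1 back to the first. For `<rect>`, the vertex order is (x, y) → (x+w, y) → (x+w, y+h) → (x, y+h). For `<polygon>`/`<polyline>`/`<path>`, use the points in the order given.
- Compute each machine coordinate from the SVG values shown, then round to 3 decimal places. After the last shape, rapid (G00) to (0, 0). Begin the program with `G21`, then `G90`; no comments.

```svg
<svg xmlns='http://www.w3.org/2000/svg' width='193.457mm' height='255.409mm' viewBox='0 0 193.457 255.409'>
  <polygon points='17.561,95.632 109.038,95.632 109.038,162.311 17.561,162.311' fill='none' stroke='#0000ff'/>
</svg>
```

G21
G90
G00 X17.561 Y159.777
M3 S765
G1 X109.038 Y159.777 F721
G1 X109.038 Y93.098
G1 X17.561 Y93.098
G1 X17.561 Y159.777
M5
G00 X0.000 Y0.000

Since the viewBox matches the mm dimensions, user units are millimetres directly. The only transform is the Y-flip y_m = 255.409 − y_svg.

Shape 1 is a rectangle drawn with `<polygon>`. Its stroke #0000ff means cut at S765, F721. After flipping Y the toolpath is (17.561,159.777) → (109.038,159.777) → (109.038,93.098) → (17.561,93.098) → (17.561,159.777), returning to the start.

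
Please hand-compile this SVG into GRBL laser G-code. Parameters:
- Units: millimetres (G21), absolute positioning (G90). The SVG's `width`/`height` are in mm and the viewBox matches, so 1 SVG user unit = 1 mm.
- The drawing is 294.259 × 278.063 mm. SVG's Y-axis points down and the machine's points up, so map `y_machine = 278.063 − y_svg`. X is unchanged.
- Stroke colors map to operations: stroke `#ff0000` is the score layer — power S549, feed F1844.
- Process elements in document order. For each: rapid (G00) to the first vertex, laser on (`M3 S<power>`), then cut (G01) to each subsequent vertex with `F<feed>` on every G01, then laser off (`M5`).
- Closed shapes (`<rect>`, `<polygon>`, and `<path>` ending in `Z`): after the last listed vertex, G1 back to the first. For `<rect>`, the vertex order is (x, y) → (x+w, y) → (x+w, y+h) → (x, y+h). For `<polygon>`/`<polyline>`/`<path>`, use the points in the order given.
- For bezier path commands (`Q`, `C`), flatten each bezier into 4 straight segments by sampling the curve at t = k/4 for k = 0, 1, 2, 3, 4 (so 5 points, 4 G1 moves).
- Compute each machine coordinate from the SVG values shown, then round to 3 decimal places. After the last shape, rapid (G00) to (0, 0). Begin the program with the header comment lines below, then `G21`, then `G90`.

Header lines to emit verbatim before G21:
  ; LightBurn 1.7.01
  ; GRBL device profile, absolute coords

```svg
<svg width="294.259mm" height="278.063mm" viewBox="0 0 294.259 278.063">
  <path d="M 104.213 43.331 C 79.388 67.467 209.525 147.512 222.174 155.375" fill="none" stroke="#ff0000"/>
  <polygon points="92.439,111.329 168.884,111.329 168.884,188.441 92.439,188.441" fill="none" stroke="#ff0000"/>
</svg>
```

; LightBurn 1.7.01
; GRBL device profile, absolute coords
G21
G90
G00 X104.213 Y234.732
M3 S549
G01 X110.393 Y208.148 F1844
G01 X149.141 Y172.608 F1844
G01 X194.915 Y140.118 F1844
G01 X222.174 Y122.688 F1844
M5
G00 X92.439 Y166.734
M3 S549
G01 X168.884 Y166.734 F1844
G01 X168.884 Y89.622 F1844
G01 X92.439 Y89.622 F1844
G01 X92.439 Y166.734 F1844
M5
G00 X0.000 Y0.000

viewBox `0 0 294.259 278.063` with mm width/height → 1 unit = 1 mm. Flip: y_m = 278.063 − y_svg.

**Shape 1** — `<path>` cubic bezier, stroke `#ff0000` → score (S549, F1844). Control points (SVG): P0=(104.213,43.331), P1=(79.388,67.467), P2=(209.525,147.512), P3=(222.174,155.375); sampled at t=k/4. Machine vertices: (104.213,234.732) → (110.393,208.148) → (149.141,172.608) → (194.915,140.118) → (222.174,122.688). Open path.

**Shape 2** — `<polygon>` rectangle, stroke `#ff0000` → score (S549, F1844). Machine vertices: (92.439,166.734) → (168.884,166.734) → (168.884,89.622) → (92.439,89.622) → (92.439,166.734). Closed: final G1 returns to the first vertex.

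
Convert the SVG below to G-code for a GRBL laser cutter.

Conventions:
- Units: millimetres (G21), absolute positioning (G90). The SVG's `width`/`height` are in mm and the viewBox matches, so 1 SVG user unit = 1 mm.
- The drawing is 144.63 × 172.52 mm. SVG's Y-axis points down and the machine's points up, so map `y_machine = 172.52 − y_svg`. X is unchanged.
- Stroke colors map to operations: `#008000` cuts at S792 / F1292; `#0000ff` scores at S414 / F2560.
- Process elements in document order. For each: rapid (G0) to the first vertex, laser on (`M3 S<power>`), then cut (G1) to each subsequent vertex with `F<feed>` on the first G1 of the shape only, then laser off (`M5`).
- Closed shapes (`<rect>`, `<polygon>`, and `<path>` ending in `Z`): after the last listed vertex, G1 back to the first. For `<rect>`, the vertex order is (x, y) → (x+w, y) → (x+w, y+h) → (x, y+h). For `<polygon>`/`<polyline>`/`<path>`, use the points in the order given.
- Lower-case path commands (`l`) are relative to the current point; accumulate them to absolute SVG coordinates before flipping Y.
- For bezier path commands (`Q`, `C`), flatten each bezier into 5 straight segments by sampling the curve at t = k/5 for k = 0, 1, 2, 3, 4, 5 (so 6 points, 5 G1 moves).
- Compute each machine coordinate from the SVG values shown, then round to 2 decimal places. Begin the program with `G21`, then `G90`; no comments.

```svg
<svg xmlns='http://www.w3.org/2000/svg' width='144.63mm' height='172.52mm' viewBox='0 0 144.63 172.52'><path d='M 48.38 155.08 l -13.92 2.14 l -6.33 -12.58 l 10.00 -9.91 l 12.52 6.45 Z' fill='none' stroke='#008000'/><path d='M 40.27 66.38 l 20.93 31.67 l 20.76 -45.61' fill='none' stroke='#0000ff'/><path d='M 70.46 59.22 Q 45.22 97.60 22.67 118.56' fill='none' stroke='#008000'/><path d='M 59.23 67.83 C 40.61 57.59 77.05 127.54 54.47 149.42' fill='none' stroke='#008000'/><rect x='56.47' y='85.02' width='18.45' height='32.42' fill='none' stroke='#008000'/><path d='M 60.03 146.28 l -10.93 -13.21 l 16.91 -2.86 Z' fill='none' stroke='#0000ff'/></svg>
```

1 u = 1 mm; y_m = 172.52 − y.

[1] `<path>` regular polygon, #008000→cut S792 F1292: (48.38,17.44) → (34.46,15.30) → (28.13,27.88) → (38.13,37.79) → (50.65,31.34) → (48.38,17.44) (closed)

[2] `<path>` open polyline, #0000ff→score S414 F2560: (40.27,106.14) → (61.20,74.47) → (81.96,120.08)

[3] `<path>` quadratic bezier, #008000→cut S792 F1292: (70.46,113.30) → (60.47,98.64) → (50.70,85.38) → (41.14,73.52) → (31.80,63.04) → (22.67,53.96)

[4] `<path>` cubic bezier, #008000→cut S792 F1292: (59.23,104.69) → (53.75,102.24) → (56.01,86.70) → (60.54,64.22) → (61.85,40.97) → (54.47,23.10)

[5] `<rect>` rectangle, #008000→cut S792 F1292: (56.47,87.50) → (74.92,87.50) → (74.92,55.08) → (56.47,55.08) → (56.47,87.50) (closed)

[6] `<path>` regular polygon, #0000ff→score S414 F2560: (60.03,26.24) → (49.10,39.45) → (66.01,42.31) → (60.03,26.24) (closed)

G21
G90
G0 X48.38 Y17.44
M3 S792
G1 X34.46 Y15.30 F1292
G1 X28.13 Y27.88
G1 X38.13 Y37.79
G1 X50.65 Y31.34
G1 X48.38 Y17.44
M5
G0 X40.27 Y106.14
M3 S414
G1 X61.20 Y74.47 F2560
G1 X81.96 Y120.08
M5
G0 X70.46 Y113.30
M3 S792
G1 X60.47 Y98.64 F1292
G1 X50.70 Y85.38
G1 X41.14 Y73.52
G1 X31.80 Y63.04
G1 X22.67 Y53.96
M5
G0 X59.23 Y104.69
M3 S792
G1 X53.75 Y102.24 F1292
G1 X56.01 Y86.70
G1 X60.54 Y64.22
G1 X61.85 Y40.97
G1 X54.47 Y23.10
M5
G0 X56.47 Y87.50
M3 S792
G1 X74.92 Y87.50 F1292
G1 X74.92 Y55.08
G1 X56.47 Y55.08
G1 X56.47 Y87.50
M5
G0 X60.03 Y26.24
M3 S414
G1 X49.10 Y39.45 F2560
G1 X66.01 Y42.31
G1 X60.03 Y26.24
M5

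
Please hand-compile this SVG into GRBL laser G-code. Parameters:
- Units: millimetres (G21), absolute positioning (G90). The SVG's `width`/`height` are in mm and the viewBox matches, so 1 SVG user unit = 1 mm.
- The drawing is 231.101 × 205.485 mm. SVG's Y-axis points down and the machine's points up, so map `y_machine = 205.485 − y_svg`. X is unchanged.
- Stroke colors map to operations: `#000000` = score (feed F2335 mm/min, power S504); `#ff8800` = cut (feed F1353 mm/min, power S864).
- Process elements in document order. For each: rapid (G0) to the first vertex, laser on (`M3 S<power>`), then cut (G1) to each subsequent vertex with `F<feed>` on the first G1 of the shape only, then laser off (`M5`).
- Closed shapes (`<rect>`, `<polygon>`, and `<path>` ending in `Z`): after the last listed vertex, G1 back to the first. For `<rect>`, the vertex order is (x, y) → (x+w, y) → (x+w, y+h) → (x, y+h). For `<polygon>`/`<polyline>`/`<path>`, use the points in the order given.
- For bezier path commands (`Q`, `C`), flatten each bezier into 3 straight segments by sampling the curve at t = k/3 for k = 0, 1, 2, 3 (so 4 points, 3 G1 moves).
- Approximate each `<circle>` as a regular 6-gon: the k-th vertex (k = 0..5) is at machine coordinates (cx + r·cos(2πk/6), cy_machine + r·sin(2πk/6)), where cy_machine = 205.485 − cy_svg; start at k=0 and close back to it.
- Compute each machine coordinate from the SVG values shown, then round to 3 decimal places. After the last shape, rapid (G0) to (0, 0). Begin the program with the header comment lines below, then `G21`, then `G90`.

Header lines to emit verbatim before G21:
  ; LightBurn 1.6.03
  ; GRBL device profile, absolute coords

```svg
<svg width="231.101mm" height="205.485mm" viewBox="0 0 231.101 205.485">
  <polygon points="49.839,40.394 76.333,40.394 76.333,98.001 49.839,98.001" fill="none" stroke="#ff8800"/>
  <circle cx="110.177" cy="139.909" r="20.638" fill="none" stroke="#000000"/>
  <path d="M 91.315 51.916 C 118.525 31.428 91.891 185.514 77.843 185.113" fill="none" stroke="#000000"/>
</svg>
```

; LightBurn 1.6.03
; GRBL device profile, absolute coords
G21
G90
G0 X49.839 Y165.091
M3 S864
G1 X76.333 Y165.091 F1353
G1 X76.333 Y107.484
G1 X49.839 Y107.484
G1 X49.839 Y165.091
M5
G0 X130.815 Y65.576
M3 S504
G1 X120.496 Y83.449 F2335
G1 X99.858 Y83.449
G1 X89.539 Y65.576
G1 X99.858 Y47.703
G1 X120.496 Y47.703
G1 X130.815 Y65.576
M5
G0 X91.315 Y153.569
M3 S504
G1 X103.037 Y128.053 F2335
G1 X93.626 Y59.279
G1 X77.843 Y20.372
M5
G0 X0.000 Y0.000

viewBox `0 0 231.101 205.485` with mm width/height → 1 unit = 1 mm. Flip: y_m = 205.485 − y_svg.

**Shape 1** — `<polygon>` rectangle, stroke `#ff8800` → cut (S864, F1353). Machine vertices: (49.839,165.091) → (76.333,165.091) → (76.333,107.484) → (49.839,107.484) → (49.839,165.091). Closed: final G1 returns to the first vertex.

**Shape 2** — `<circle>` circle, stroke `#000000` → score (S504, F2335). Machine vertices: (130.815,65.576) → (120.496,83.449) → (99.858,83.449) → (89.539,65.576) → (99.858,47.703) → (120.496,47.703) → (130.815,65.576). Closed: final G1 returns to the first vertex.

**Shape 3** — `<path>` cubic bezier, stroke `#000000` → score (S504, F2335). Control points (SVG): P0=(91.315,51.916), P1=(118.525,31.428), P2=(91.891,185.514), P3=(77.843,185.113); sampled at t=k/3. Machine vertices: (91.315,153.569) → (103.037,128.053) → (93.626,59.279) → (77.843,20.372). Open path.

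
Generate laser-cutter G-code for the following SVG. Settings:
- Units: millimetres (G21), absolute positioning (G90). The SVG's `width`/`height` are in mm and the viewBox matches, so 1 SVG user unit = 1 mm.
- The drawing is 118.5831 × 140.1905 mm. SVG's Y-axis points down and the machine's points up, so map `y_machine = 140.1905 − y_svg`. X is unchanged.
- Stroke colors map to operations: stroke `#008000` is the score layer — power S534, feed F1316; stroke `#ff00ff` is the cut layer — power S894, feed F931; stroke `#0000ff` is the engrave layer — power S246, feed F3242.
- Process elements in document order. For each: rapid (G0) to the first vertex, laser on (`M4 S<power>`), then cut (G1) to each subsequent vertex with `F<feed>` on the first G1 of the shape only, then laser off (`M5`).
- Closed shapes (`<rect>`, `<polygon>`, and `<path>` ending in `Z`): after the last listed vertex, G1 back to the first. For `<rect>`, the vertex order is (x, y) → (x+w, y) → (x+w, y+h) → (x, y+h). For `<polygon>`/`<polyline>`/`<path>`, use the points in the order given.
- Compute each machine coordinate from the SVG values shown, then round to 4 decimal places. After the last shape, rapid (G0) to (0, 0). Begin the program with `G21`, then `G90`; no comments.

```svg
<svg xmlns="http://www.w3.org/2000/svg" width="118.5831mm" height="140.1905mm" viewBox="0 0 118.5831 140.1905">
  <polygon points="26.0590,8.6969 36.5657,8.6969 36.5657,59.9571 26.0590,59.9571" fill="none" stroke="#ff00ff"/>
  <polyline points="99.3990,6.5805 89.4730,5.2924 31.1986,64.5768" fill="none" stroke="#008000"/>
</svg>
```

Since the viewBox matches the mm dimensions, user units are millimetres directly. The only transform is the Y-flip y_m = 140.1905 − y_svg.

Shape 1 is a rectangle drawn with `<polygon>`. Its stroke #ff00ff means cut at S894, F931. After flipping Y the toolpath is (26.0590,131.4936) → (36.5657,131.4936) → (36.5657,80.2334) → (26.0590,80.2334) → (26.0590,131.4936), returning to the start.

Shape 2 is a open polyline drawn with `<polyline>`. Its stroke #008000 means score at S534, F1316. After flipping Y the toolpath is (99.3990,133.6100) → (89.4730,134.8981) → (31.1986,75.6137).

G21
G90
G0 X26.0590 Y131.4936
M4 S894
G1 X36.5657 Y131.4936 F931
G1 X36.5657 Y80.2334
G1 X26.0590 Y80.2334
G1 X26.0590 Y131.4936
M5
G0 X99.3990 Y133.6100
M4 S534
G1 X89.4730 Y134.8981 F1316
G1 X31.1986 Y75.6137
M5
G0 X0.0000 Y0.0000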